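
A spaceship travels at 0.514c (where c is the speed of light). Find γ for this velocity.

v/c = 0.514, so (v/c)² = 0.264196
1 - (v/c)² = 0.735804
γ = 1/√(0.735804) = 1.166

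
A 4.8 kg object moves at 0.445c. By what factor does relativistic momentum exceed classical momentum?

p_rel = γmv, p_class = mv
Ratio = γ = 1/√(1 - 0.445²) = 1.117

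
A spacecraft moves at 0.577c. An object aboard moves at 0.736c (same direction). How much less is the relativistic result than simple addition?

Classical: u' + v = 0.736 + 0.577 = 1.313c
Relativistic: u = (0.736 + 0.577)/(1 + 0.424672) = 1.313/1.424672 = 0.9216c
Difference: 1.313 - 0.9216 = 0.3914c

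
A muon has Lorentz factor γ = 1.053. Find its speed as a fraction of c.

From γ = 1/√(1 - v²/c²):
1/γ² = 1/1.053² = 0.90187
v²/c² = 1 - 0.90187 = 0.09813
v/c = √(0.09813) = 0.3133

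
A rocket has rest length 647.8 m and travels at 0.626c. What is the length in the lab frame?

Proper length L₀ = 647.8 m
γ = 1/√(1 - 0.626²) = 1.2823
L = L₀/γ = 647.8/1.2823 = 505.2 m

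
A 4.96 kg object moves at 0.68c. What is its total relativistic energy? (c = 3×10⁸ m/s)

γ = 1/√(1 - 0.68²) = 1.3639
mc² = 4.96 × (3×10⁸)² = 4.464×10¹⁷ J
E = γmc² = 1.3639 × 4.464×10¹⁷ = 6.088×10¹⁷ J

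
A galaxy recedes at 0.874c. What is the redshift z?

β = 0.874
(1+β)/(1-β) = 1.874/0.126 = 14.873
√(14.873) = 3.857
z = 3.857 - 1 = 2.857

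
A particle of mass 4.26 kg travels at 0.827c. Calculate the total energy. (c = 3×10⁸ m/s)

γ = 1/√(1 - 0.827²) = 1.7787
mc² = 4.26 × (3×10⁸)² = 3.834×10¹⁷ J
E = γmc² = 1.7787 × 3.834×10¹⁷ = 6.820×10¹⁷ J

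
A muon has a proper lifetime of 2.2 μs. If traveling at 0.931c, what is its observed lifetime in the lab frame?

Proper lifetime τ₀ = 2.2 μs
γ = 1/√(1 - 0.931²) = 2.7396
τ = γτ₀ = 2.7396 × 2.2 μs = 6.027 μs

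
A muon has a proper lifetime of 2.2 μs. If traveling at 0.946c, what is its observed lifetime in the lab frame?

Proper lifetime τ₀ = 2.2 μs
γ = 1/√(1 - 0.946²) = 3.085
τ = γτ₀ = 3.085 × 2.2 μs = 6.787 μs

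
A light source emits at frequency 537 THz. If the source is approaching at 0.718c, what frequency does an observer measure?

β = v/c = 0.718
(1+β)/(1-β) = 1.718/0.282 = 6.092
Doppler factor = √(6.092) = 2.468
f_obs = 537 × 2.468 = 1325 THz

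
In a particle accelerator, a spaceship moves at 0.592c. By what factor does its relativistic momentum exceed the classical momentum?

p_rel = γmv, p_class = mv
Ratio = γ = 1/√(1 - 0.592²)
= 1/√(0.649536) = 1.241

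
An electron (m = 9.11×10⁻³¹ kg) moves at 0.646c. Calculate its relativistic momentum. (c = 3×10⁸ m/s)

γ = 1/√(1 - 0.646²) = 1.310
v = 0.646 × 3×10⁸ = 1.938×10⁸ m/s
p = γmv = 1.310 × 9.11×10⁻³¹ × 1.938×10⁸ = 2.313×10⁻²² kg·m/s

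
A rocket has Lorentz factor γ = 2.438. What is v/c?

From γ = 1/√(1 - v²/c²):
1/γ² = 1/2.438² = 0.1682
v²/c² = 1 - 0.1682 = 0.8318
v/c = √(0.8318) = 0.9120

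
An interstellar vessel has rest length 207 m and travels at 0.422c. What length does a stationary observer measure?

Proper length L₀ = 207 m
γ = 1/√(1 - 0.422²) = 1.103
L = L₀/γ = 207/1.103 = 187.7 m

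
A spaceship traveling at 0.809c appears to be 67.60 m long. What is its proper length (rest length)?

Contracted length L = 67.60 m
γ = 1/√(1 - 0.809²) = 1.701
L₀ = γL = 1.701 × 67.60 = 115.0 m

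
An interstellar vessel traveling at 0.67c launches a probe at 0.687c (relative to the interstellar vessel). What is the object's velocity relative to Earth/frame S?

u = (u' + v)/(1 + u'v/c²)
Numerator: 0.687 + 0.67 = 1.357
Denominator: 1 + 0.46029 = 1.46029
u = 1.357/1.46029 = 0.9293c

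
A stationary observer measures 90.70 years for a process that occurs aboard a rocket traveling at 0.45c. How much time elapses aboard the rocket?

Dilated time Δt = 90.70 years
γ = 1/√(1 - 0.45²) = 1.1198
Δt₀ = Δt/γ = 90.70/1.1198 = 81.00 years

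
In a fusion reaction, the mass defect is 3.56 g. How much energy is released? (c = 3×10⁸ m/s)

Convert mass defect: Δm = 3.56 g = 0.00356 kg
E = Δm·c² = 0.00356 × (3×10⁸)²
= 0.00356 × 9×10¹⁶ = 3.204×10¹⁴ J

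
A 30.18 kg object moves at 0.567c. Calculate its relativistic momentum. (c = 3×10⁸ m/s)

γ = 1/√(1 - 0.567²) = 1.214
v = 0.567 × 3×10⁸ = 1.701×10⁸ m/s
p = γmv = 1.214 × 30.18 × 1.701×10⁸ = 6.232×10⁹ kg·m/s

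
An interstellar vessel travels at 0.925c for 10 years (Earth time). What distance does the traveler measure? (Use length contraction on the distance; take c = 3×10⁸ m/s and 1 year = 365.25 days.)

Earth distance: d = v × t = 0.925c × 10 yr = 8.757×10¹⁶ m
γ = 2.632
d' = d/γ = 8.757×10¹⁶/2.632 = 3.327×10¹⁶ m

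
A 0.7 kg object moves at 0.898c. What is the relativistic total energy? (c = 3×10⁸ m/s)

γ = 1/√(1 - 0.898²) = 2.273
mc² = 0.7 × (3×10⁸)² = 6.300×10¹⁶ J
E = γmc² = 2.273 × 6.300×10¹⁶ = 1.432×10¹⁷ J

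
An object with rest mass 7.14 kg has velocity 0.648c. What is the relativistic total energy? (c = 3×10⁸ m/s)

γ = 1/√(1 - 0.648²) = 1.313
mc² = 7.14 × (3×10⁸)² = 6.426×10¹⁷ J
E = γmc² = 1.313 × 6.426×10¹⁷ = 8.437×10¹⁷ J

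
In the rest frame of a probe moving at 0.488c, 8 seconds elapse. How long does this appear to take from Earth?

Proper time Δt₀ = 8 seconds
γ = 1/√(1 - 0.488²) = 1.14568
Δt = γΔt₀ = 1.14568 × 8 = 9.165 seconds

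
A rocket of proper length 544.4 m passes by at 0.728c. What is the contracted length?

Proper length L₀ = 544.4 m
γ = 1/√(1 - 0.728²) = 1.4586
L = L₀/γ = 544.4/1.4586 = 373.2 m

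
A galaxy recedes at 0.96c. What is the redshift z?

β = 0.96
(1+β)/(1-β) = 1.96/0.04 = 49.00
√(49.00) = 7.000
z = 7.000 - 1 = 6.000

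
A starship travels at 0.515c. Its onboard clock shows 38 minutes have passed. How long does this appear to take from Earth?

Proper time Δt₀ = 38 minutes
γ = 1/√(1 - 0.515²) = 1.1666
Δt = γΔt₀ = 1.1666 × 38 = 44.33 minutes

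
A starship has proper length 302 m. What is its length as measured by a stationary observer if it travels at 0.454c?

Proper length L₀ = 302 m
γ = 1/√(1 - 0.454²) = 1.1223
L = L₀/γ = 302/1.1223 = 269.1 m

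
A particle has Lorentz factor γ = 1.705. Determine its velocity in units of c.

From γ = 1/√(1 - v²/c²):
1/γ² = 1/1.705² = 0.3440
v²/c² = 1 - 0.3440 = 0.6560
v/c = √(0.6560) = 0.8099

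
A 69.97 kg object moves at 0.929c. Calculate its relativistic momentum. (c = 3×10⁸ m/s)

γ = 1/√(1 - 0.929²) = 2.702
v = 0.929 × 3×10⁸ = 2.787×10⁸ m/s
p = γmv = 2.702 × 69.97 × 2.787×10⁸ = 5.269×10¹⁰ kg·m/s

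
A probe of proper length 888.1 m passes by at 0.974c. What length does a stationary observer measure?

Proper length L₀ = 888.1 m
γ = 1/√(1 - 0.974²) = 4.414
L = L₀/γ = 888.1/4.414 = 201.2 m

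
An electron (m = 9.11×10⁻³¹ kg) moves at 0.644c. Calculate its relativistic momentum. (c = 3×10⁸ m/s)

γ = 1/√(1 - 0.644²) = 1.3071
v = 0.644 × 3×10⁸ = 1.932×10⁸ m/s
p = γmv = 1.3071 × 9.11×10⁻³¹ × 1.932×10⁸ = 2.301×10⁻²² kg·m/s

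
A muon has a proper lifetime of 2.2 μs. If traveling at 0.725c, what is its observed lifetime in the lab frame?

Proper lifetime τ₀ = 2.2 μs
γ = 1/√(1 - 0.725²) = 1.452
τ = γτ₀ = 1.452 × 2.2 μs = 3.194 μs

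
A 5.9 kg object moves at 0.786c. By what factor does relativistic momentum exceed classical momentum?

p_rel = γmv, p_class = mv
Ratio = γ = 1/√(1 - 0.786²) = 1.618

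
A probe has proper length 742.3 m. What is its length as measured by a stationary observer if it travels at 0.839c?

Proper length L₀ = 742.3 m
γ = 1/√(1 - 0.839²) = 1.838
L = L₀/γ = 742.3/1.838 = 403.9 m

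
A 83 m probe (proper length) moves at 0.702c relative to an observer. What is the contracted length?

Proper length L₀ = 83 m
γ = 1/√(1 - 0.702²) = 1.4041
L = L₀/γ = 83/1.4041 = 59.11 m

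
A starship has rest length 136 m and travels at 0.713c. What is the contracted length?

Proper length L₀ = 136 m
γ = 1/√(1 - 0.713²) = 1.4262
L = L₀/γ = 136/1.4262 = 95.36 m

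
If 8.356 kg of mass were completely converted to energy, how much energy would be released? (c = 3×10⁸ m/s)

Using E = mc²:
c² = (3×10⁸)² = 9×10¹⁶ m²/s²
E = 8.356 × 9×10¹⁶ = 7.520×10¹⁷ J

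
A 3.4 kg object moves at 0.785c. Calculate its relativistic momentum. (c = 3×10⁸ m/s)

γ = 1/√(1 - 0.785²) = 1.61422
v = 0.785 × 3×10⁸ = 2.355×10⁸ m/s
p = γmv = 1.61422 × 3.4 × 2.355×10⁸ = 1.293×10⁹ kg·m/s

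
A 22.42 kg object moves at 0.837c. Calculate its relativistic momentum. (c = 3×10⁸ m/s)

γ = 1/√(1 - 0.837²) = 1.827
v = 0.837 × 3×10⁸ = 2.511×10⁸ m/s
p = γmv = 1.827 × 22.42 × 2.511×10⁸ = 1.029×10¹⁰ kg·m/s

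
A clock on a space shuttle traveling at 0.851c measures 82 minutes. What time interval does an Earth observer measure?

Proper time Δt₀ = 82 minutes
γ = 1/√(1 - 0.851²) = 1.904
Δt = γΔt₀ = 1.904 × 82 = 156.1 minutes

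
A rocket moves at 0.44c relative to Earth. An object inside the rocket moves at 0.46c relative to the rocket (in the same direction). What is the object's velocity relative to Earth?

u = (u' + v)/(1 + u'v/c²)
Numerator: 0.46 + 0.44 = 0.9
Denominator: 1 + 0.2024 = 1.2024
u = 0.9/1.2024 = 0.7485c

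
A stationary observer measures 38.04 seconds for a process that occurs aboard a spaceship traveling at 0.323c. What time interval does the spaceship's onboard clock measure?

Dilated time Δt = 38.04 seconds
γ = 1/√(1 - 0.323²) = 1.0566
Δt₀ = Δt/γ = 38.04/1.0566 = 36.00 seconds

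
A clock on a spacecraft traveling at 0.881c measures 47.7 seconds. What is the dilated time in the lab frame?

Proper time Δt₀ = 47.7 seconds
γ = 1/√(1 - 0.881²) = 2.114
Δt = γΔt₀ = 2.114 × 47.7 = 100.8 seconds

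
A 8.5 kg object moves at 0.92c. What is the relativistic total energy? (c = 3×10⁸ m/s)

γ = 1/√(1 - 0.92²) = 2.552
mc² = 8.5 × (3×10⁸)² = 7.650×10¹⁷ J
E = γmc² = 2.552 × 7.650×10¹⁷ = 1.952×10¹⁸ J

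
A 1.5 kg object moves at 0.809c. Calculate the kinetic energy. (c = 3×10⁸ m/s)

γ = 1/√(1 - 0.809²) = 1.70123
γ - 1 = 0.70123
KE = (γ-1)mc² = 0.70123 × 1.5 × (3×10⁸)² = 9.467×10¹⁶ J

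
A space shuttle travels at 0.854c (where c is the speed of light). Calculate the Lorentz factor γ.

v/c = 0.854, so (v/c)² = 0.729316
1 - (v/c)² = 0.270684
γ = 1/√(0.270684) = 1.922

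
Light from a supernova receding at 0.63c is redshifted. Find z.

β = 0.63
(1+β)/(1-β) = 1.63/0.37 = 4.405
√(4.405) = 2.099
z = 2.099 - 1 = 1.099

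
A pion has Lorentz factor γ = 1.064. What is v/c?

From γ = 1/√(1 - v²/c²):
1/γ² = 1/1.064² = 0.8833
v²/c² = 1 - 0.8833 = 0.1167
v/c = √(0.1167) = 0.3416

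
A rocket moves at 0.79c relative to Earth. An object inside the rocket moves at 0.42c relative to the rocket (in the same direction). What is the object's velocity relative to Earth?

u = (u' + v)/(1 + u'v/c²)
Numerator: 0.42 + 0.79 = 1.21
Denominator: 1 + 0.3318 = 1.3318
u = 1.21/1.3318 = 0.9085c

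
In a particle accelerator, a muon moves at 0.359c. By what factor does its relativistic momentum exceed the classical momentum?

p_rel = γmv, p_class = mv
Ratio = γ = 1/√(1 - 0.359²)
= 1/√(0.871119) = 1.071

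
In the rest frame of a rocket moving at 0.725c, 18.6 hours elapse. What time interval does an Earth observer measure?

Proper time Δt₀ = 18.6 hours
γ = 1/√(1 - 0.725²) = 1.452
Δt = γΔt₀ = 1.452 × 18.6 = 27.01 hours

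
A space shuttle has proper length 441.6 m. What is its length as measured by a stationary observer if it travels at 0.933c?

Proper length L₀ = 441.6 m
γ = 1/√(1 - 0.933²) = 2.779
L = L₀/γ = 441.6/2.779 = 158.9 m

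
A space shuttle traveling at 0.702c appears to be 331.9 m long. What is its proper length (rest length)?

Contracted length L = 331.9 m
γ = 1/√(1 - 0.702²) = 1.404
L₀ = γL = 1.404 × 331.9 = 466.0 m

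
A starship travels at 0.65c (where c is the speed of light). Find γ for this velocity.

v/c = 0.65, so (v/c)² = 0.4225
1 - (v/c)² = 0.5775
γ = 1/√(0.5775) = 1.316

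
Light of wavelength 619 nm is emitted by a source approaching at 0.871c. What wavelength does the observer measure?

β = 0.871
Wavelength Doppler factor = √(0.129/1.871) = √(0.06895) = 0.2626
λ_obs = 619 × 0.2626 = 162.5 nm (blueshift)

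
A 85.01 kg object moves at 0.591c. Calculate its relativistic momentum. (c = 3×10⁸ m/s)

γ = 1/√(1 - 0.591²) = 1.23966
v = 0.591 × 3×10⁸ = 1.773×10⁸ m/s
p = γmv = 1.23966 × 85.01 × 1.773×10⁸ = 1.868×10¹⁰ kg·m/s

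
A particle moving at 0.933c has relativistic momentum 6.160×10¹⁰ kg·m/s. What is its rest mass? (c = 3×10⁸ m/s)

γ = 1/√(1 - 0.933²) = 2.7787
v = 0.933 × 3×10⁸ = 2.799×10⁸ m/s
m = p/(γv) = 6.160×10¹⁰/(2.7787 × 2.799×10⁸) = 79.20 kg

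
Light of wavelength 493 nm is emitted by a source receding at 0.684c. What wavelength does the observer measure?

β = 0.684
Wavelength Doppler factor = √(1.684/0.316) = √(5.329) = 2.308
λ_obs = 493 × 2.308 = 1138 nm (redshift)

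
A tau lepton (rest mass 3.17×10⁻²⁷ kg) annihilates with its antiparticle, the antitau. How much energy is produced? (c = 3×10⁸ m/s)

Both particles have the same rest mass, so total mass = 2m
E = 2m·c² = 2 × 3.17×10⁻²⁷ × (3×10⁸)²
= 2 × 3.17×10⁻²⁷ × 9×10¹⁶
= 5.706×10⁻¹⁰ J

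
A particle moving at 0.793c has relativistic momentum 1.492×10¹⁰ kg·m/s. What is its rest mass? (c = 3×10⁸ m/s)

γ = 1/√(1 - 0.793²) = 1.6414
v = 0.793 × 3×10⁸ = 2.379×10⁸ m/s
m = p/(γv) = 1.492×10¹⁰/(1.6414 × 2.379×10⁸) = 38.21 kg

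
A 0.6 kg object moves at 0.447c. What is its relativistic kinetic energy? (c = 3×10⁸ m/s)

γ = 1/√(1 - 0.447²) = 1.1179
γ - 1 = 0.1179
KE = (γ-1)mc² = 0.1179 × 0.6 × (3×10⁸)² = 6.367×10¹⁵ J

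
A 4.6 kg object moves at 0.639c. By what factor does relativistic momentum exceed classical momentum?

p_rel = γmv, p_class = mv
Ratio = γ = 1/√(1 - 0.639²) = 1.300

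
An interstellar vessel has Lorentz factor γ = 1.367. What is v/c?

From γ = 1/√(1 - v²/c²):
1/γ² = 1/1.367² = 0.5351
v²/c² = 1 - 0.5351 = 0.4649
v/c = √(0.4649) = 0.6818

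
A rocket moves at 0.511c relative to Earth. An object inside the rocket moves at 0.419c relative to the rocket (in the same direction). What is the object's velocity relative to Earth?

u = (u' + v)/(1 + u'v/c²)
Numerator: 0.419 + 0.511 = 0.93
Denominator: 1 + 0.214109 = 1.214109
u = 0.93/1.214109 = 0.7660c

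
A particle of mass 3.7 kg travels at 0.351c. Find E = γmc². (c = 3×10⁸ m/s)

γ = 1/√(1 - 0.351²) = 1.068
mc² = 3.7 × (3×10⁸)² = 3.330×10¹⁷ J
E = γmc² = 1.068 × 3.330×10¹⁷ = 3.556×10¹⁷ J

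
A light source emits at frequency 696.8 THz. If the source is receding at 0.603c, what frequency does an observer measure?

β = v/c = 0.603
(1-β)/(1+β) = 0.397/1.603 = 0.2477
Doppler factor = √(0.2477) = 0.4977
f_obs = 696.8 × 0.4977 = 346.8 THz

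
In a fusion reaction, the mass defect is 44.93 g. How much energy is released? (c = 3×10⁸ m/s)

Convert mass defect: Δm = 44.93 g = 0.04493 kg
E = Δm·c² = 0.04493 × (3×10⁸)²
= 0.04493 × 9×10¹⁶ = 4.044×10¹⁵ J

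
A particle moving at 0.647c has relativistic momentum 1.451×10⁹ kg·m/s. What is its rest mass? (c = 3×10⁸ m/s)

γ = 1/√(1 - 0.647²) = 1.3115
v = 0.647 × 3×10⁸ = 1.941×10⁸ m/s
m = p/(γv) = 1.451×10⁹/(1.3115 × 1.941×10⁸) = 5.700 kg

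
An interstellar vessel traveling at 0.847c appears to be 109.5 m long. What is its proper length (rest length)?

Contracted length L = 109.5 m
γ = 1/√(1 - 0.847²) = 1.881
L₀ = γL = 1.881 × 109.5 = 206.0 m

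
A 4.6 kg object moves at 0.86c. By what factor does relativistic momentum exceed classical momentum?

p_rel = γmv, p_class = mv
Ratio = γ = 1/√(1 - 0.86²) = 1.960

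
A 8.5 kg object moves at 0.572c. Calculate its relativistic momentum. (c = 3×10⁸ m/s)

γ = 1/√(1 - 0.572²) = 1.219
v = 0.572 × 3×10⁸ = 1.716×10⁸ m/s
p = γmv = 1.219 × 8.5 × 1.716×10⁸ = 1.778×10⁹ kg·m/s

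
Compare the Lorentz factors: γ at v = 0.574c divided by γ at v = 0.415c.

γ₁ = 1/√(1 - 0.574²) = 1.221
γ₂ = 1/√(1 - 0.415²) = 1.099
γ₁/γ₂ = 1.221/1.099 = 1.111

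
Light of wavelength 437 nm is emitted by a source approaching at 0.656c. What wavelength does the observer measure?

β = 0.656
Wavelength Doppler factor = √(0.344/1.656) = √(0.20773) = 0.4558
λ_obs = 437 × 0.4558 = 199.2 nm (blueshift)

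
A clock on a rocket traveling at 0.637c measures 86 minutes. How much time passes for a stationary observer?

Proper time Δt₀ = 86 minutes
γ = 1/√(1 - 0.637²) = 1.2972
Δt = γΔt₀ = 1.2972 × 86 = 111.6 minutes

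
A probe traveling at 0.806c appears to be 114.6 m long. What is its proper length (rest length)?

Contracted length L = 114.6 m
γ = 1/√(1 - 0.806²) = 1.689
L₀ = γL = 1.689 × 114.6 = 193.6 m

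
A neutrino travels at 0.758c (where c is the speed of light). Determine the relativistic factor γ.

v/c = 0.758, so (v/c)² = 0.574564
1 - (v/c)² = 0.425436
γ = 1/√(0.425436) = 1.533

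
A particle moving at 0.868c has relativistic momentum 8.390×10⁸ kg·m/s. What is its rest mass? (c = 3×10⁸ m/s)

γ = 1/√(1 - 0.868²) = 2.014
v = 0.868 × 3×10⁸ = 2.604×10⁸ m/s
m = p/(γv) = 8.390×10⁸/(2.014 × 2.604×10⁸) = 1.600 kg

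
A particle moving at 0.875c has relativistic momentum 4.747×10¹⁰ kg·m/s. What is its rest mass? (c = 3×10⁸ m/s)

γ = 1/√(1 - 0.875²) = 2.0656
v = 0.875 × 3×10⁸ = 2.625×10⁸ m/s
m = p/(γv) = 4.747×10¹⁰/(2.0656 × 2.625×10⁸) = 87.55 kg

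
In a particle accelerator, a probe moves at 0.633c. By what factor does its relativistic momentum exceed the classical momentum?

p_rel = γmv, p_class = mv
Ratio = γ = 1/√(1 - 0.633²)
= 1/√(0.599311) = 1.292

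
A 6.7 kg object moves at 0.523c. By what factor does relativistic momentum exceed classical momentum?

p_rel = γmv, p_class = mv
Ratio = γ = 1/√(1 - 0.523²) = 1.173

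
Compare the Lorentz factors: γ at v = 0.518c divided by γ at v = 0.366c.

γ₁ = 1/√(1 - 0.518²) = 1.1691
γ₂ = 1/√(1 - 0.366²) = 1.0746
γ₁/γ₂ = 1.1691/1.0746 = 1.088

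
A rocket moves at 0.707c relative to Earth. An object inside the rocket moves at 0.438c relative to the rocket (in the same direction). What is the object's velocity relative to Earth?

u = (u' + v)/(1 + u'v/c²)
Numerator: 0.438 + 0.707 = 1.145
Denominator: 1 + 0.309666 = 1.309666
u = 1.145/1.309666 = 0.8743c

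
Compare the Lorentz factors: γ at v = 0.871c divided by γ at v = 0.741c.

γ₁ = 1/√(1 - 0.871²) = 2.035
γ₂ = 1/√(1 - 0.741²) = 1.489
γ₁/γ₂ = 2.035/1.489 = 1.367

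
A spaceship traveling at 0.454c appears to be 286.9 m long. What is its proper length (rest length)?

Contracted length L = 286.9 m
γ = 1/√(1 - 0.454²) = 1.1223
L₀ = γL = 1.1223 × 286.9 = 322.0 m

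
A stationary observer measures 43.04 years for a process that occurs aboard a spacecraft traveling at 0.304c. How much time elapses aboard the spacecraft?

Dilated time Δt = 43.04 years
γ = 1/√(1 - 0.304²) = 1.0497
Δt₀ = Δt/γ = 43.04/1.0497 = 41.00 years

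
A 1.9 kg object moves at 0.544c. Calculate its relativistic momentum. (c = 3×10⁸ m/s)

γ = 1/√(1 - 0.544²) = 1.19177
v = 0.544 × 3×10⁸ = 1.632×10⁸ m/s
p = γmv = 1.19177 × 1.9 × 1.632×10⁸ = 3.695×10⁸ kg·m/s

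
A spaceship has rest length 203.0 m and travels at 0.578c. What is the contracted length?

Proper length L₀ = 203.0 m
γ = 1/√(1 - 0.578²) = 1.225
L = L₀/γ = 203.0/1.225 = 165.7 m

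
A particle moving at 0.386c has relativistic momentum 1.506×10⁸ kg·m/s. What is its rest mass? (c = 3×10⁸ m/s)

γ = 1/√(1 - 0.386²) = 1.084
v = 0.386 × 3×10⁸ = 1.158×10⁸ m/s
m = p/(γv) = 1.506×10⁸/(1.084 × 1.158×10⁸) = 1.200 kg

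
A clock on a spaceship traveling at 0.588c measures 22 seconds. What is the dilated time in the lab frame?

Proper time Δt₀ = 22 seconds
γ = 1/√(1 - 0.588²) = 1.2363
Δt = γΔt₀ = 1.2363 × 22 = 27.20 seconds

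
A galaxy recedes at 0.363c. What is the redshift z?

β = 0.363
(1+β)/(1-β) = 1.363/0.637 = 2.1397
√(2.1397) = 1.4628
z = 1.4628 - 1 = 0.4628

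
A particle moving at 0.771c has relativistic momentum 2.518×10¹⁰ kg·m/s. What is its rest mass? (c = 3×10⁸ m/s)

γ = 1/√(1 - 0.771²) = 1.5703
v = 0.771 × 3×10⁸ = 2.313×10⁸ m/s
m = p/(γv) = 2.518×10¹⁰/(1.5703 × 2.313×10⁸) = 69.33 kg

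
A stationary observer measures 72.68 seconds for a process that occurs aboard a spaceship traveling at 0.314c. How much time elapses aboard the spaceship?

Dilated time Δt = 72.68 seconds
γ = 1/√(1 - 0.314²) = 1.0533
Δt₀ = Δt/γ = 72.68/1.0533 = 69.00 seconds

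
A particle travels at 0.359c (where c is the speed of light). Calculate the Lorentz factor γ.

v/c = 0.359, so (v/c)² = 0.128881
1 - (v/c)² = 0.871119
γ = 1/√(0.871119) = 1.071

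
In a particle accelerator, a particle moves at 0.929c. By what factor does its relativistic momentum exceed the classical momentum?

p_rel = γmv, p_class = mv
Ratio = γ = 1/√(1 - 0.929²)
= 1/√(0.136959) = 2.702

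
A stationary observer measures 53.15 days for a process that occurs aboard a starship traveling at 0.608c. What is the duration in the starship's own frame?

Dilated time Δt = 53.15 days
γ = 1/√(1 - 0.608²) = 1.2595
Δt₀ = Δt/γ = 53.15/1.2595 = 42.20 days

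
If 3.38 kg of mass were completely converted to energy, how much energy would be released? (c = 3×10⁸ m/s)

Using E = mc²:
c² = (3×10⁸)² = 9×10¹⁶ m²/s²
E = 3.38 × 9×10¹⁶ = 3.042×10¹⁷ J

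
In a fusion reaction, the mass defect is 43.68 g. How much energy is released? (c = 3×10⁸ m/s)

Convert mass defect: Δm = 43.68 g = 0.04368 kg
E = Δm·c² = 0.04368 × (3×10⁸)²
= 0.04368 × 9×10¹⁶ = 3.931×10¹⁵ J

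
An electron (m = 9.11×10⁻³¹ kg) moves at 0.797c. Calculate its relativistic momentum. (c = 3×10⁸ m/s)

γ = 1/√(1 - 0.797²) = 1.6557
v = 0.797 × 3×10⁸ = 2.391×10⁸ m/s
p = γmv = 1.6557 × 9.11×10⁻³¹ × 2.391×10⁸ = 3.606×10⁻²² kg·m/s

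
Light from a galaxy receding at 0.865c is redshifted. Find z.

β = 0.865
(1+β)/(1-β) = 1.865/0.135 = 13.815
√(13.815) = 3.717
z = 3.717 - 1 = 2.717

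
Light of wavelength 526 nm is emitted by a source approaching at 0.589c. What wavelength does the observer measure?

β = 0.589
Wavelength Doppler factor = √(0.411/1.589) = √(0.2587) = 0.5086
λ_obs = 526 × 0.5086 = 267.5 nm (blueshift)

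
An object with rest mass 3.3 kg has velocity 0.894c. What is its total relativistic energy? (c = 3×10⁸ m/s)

γ = 1/√(1 - 0.894²) = 2.2318
mc² = 3.3 × (3×10⁸)² = 2.970×10¹⁷ J
E = γmc² = 2.2318 × 2.970×10¹⁷ = 6.628×10¹⁷ J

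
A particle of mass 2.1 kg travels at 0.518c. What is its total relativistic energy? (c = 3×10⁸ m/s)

γ = 1/√(1 - 0.518²) = 1.1691
mc² = 2.1 × (3×10⁸)² = 1.890×10¹⁷ J
E = γmc² = 1.1691 × 1.890×10¹⁷ = 2.210×10¹⁷ J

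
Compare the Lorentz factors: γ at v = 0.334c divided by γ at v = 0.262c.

γ₁ = 1/√(1 - 0.334²) = 1.061
γ₂ = 1/√(1 - 0.262²) = 1.036
γ₁/γ₂ = 1.061/1.036 = 1.024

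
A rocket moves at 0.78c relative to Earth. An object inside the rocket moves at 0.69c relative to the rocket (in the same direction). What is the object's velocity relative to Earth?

u = (u' + v)/(1 + u'v/c²)
Numerator: 0.69 + 0.78 = 1.47
Denominator: 1 + 0.5382 = 1.5382
u = 1.47/1.5382 = 0.9557c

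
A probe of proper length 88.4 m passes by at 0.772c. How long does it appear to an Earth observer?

Proper length L₀ = 88.4 m
γ = 1/√(1 - 0.772²) = 1.5733
L = L₀/γ = 88.4/1.5733 = 56.19 m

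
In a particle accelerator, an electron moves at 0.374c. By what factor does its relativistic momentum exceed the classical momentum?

p_rel = γmv, p_class = mv
Ratio = γ = 1/√(1 - 0.374²)
= 1/√(0.860124) = 1.078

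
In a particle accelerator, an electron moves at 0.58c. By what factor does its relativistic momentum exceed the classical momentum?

p_rel = γmv, p_class = mv
Ratio = γ = 1/√(1 - 0.58²)
= 1/√(0.6636) = 1.228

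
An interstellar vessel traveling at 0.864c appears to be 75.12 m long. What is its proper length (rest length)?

Contracted length L = 75.12 m
γ = 1/√(1 - 0.864²) = 1.986
L₀ = γL = 1.986 × 75.12 = 149.2 m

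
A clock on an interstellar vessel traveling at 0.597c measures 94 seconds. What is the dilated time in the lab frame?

Proper time Δt₀ = 94 seconds
γ = 1/√(1 - 0.597²) = 1.247
Δt = γΔt₀ = 1.247 × 94 = 117.2 seconds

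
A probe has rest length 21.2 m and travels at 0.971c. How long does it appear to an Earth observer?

Proper length L₀ = 21.2 m
γ = 1/√(1 - 0.971²) = 4.183
L = L₀/γ = 21.2/4.183 = 5.068 m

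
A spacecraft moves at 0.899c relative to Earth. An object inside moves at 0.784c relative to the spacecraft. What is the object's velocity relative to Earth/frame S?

u = (u' + v)/(1 + u'v/c²)
Numerator: 0.784 + 0.899 = 1.683
Denominator: 1 + 0.704816 = 1.704816
u = 1.683/1.704816 = 0.9872c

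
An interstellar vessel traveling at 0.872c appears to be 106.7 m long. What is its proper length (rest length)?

Contracted length L = 106.7 m
γ = 1/√(1 - 0.872²) = 2.043
L₀ = γL = 2.043 × 106.7 = 218.0 m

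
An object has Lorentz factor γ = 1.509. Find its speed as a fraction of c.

From γ = 1/√(1 - v²/c²):
1/γ² = 1/1.509² = 0.4392
v²/c² = 1 - 0.4392 = 0.5608
v/c = √(0.5608) = 0.7489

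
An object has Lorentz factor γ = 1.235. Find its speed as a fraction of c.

From γ = 1/√(1 - v²/c²):
1/γ² = 1/1.235² = 0.65564
v²/c² = 1 - 0.65564 = 0.34436
v/c = √(0.34436) = 0.5868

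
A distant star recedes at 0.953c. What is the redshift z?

β = 0.953
(1+β)/(1-β) = 1.953/0.047 = 41.55
√(41.55) = 6.446
z = 6.446 - 1 = 5.446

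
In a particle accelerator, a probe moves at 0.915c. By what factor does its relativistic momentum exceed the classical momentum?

p_rel = γmv, p_class = mv
Ratio = γ = 1/√(1 - 0.915²)
= 1/√(0.162775) = 2.479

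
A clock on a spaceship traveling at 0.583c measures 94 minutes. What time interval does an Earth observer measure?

Proper time Δt₀ = 94 minutes
γ = 1/√(1 - 0.583²) = 1.231
Δt = γΔt₀ = 1.231 × 94 = 115.7 minutes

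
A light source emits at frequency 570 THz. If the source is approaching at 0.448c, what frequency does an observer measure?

β = v/c = 0.448
(1+β)/(1-β) = 1.448/0.552 = 2.623
Doppler factor = √(2.623) = 1.6196
f_obs = 570 × 1.6196 = 923.2 THz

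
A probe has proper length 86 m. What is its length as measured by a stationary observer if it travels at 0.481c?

Proper length L₀ = 86 m
γ = 1/√(1 - 0.481²) = 1.1406
L = L₀/γ = 86/1.1406 = 75.40 m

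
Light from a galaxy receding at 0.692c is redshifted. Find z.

β = 0.692
(1+β)/(1-β) = 1.692/0.308 = 5.494
√(5.494) = 2.344
z = 2.344 - 1 = 1.344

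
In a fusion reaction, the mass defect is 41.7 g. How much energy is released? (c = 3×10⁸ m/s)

Convert mass defect: Δm = 41.7 g = 0.0417 kg
E = Δm·c² = 0.0417 × (3×10⁸)²
= 0.0417 × 9×10¹⁶ = 3.753×10¹⁵ J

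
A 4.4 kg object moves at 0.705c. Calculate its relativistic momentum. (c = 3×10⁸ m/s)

γ = 1/√(1 - 0.705²) = 1.410
v = 0.705 × 3×10⁸ = 2.115×10⁸ m/s
p = γmv = 1.410 × 4.4 × 2.115×10⁸ = 1.312×10⁹ kg·m/s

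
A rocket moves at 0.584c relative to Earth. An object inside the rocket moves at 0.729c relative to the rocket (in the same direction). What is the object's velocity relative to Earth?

u = (u' + v)/(1 + u'v/c²)
Numerator: 0.729 + 0.584 = 1.313
Denominator: 1 + 0.425736 = 1.425736
u = 1.313/1.425736 = 0.9209c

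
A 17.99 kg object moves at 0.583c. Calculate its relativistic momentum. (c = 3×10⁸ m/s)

γ = 1/√(1 - 0.583²) = 1.231
v = 0.583 × 3×10⁸ = 1.749×10⁸ m/s
p = γmv = 1.231 × 17.99 × 1.749×10⁸ = 3.873×10⁹ kg·m/s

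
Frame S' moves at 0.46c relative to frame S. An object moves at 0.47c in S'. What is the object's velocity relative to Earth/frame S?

u = (u' + v)/(1 + u'v/c²)
Numerator: 0.47 + 0.46 = 0.93
Denominator: 1 + 0.2162 = 1.2162
u = 0.93/1.2162 = 0.7647c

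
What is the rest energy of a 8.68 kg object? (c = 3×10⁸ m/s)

c² = (3×10⁸)² = 9.000×10¹⁶ m²/s²
E₀ = mc² = 8.68 × 9.000×10¹⁶ = 7.812×10¹⁷ J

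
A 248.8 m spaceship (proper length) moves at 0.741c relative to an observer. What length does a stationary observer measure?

Proper length L₀ = 248.8 m
γ = 1/√(1 - 0.741²) = 1.489
L = L₀/γ = 248.8/1.489 = 167.1 m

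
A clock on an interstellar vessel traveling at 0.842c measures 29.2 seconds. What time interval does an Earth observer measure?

Proper time Δt₀ = 29.2 seconds
γ = 1/√(1 - 0.842²) = 1.8536
Δt = γΔt₀ = 1.8536 × 29.2 = 54.13 seconds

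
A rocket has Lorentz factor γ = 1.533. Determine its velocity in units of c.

From γ = 1/√(1 - v²/c²):
1/γ² = 1/1.533² = 0.42552
v²/c² = 1 - 0.42552 = 0.57448
v/c = √(0.57448) = 0.7579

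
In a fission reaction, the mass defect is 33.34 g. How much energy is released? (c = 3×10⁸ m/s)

Convert mass defect: Δm = 33.34 g = 0.03334 kg
E = Δm·c² = 0.03334 × (3×10⁸)²
= 0.03334 × 9×10¹⁶ = 3.001×10¹⁵ J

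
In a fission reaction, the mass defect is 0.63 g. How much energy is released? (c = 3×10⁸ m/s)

Convert mass defect: Δm = 0.63 g = 0.00063 kg
E = Δm·c² = 0.00063 × (3×10⁸)²
= 0.00063 × 9×10¹⁶ = 5.670×10¹³ J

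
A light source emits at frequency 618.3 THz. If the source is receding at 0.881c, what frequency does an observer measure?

β = v/c = 0.881
(1-β)/(1+β) = 0.119/1.881 = 0.06326
Doppler factor = √(0.06326) = 0.2515
f_obs = 618.3 × 0.2515 = 155.5 THz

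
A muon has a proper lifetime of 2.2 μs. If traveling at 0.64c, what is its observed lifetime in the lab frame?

Proper lifetime τ₀ = 2.2 μs
γ = 1/√(1 - 0.64²) = 1.3014
τ = γτ₀ = 1.3014 × 2.2 μs = 2.863 μs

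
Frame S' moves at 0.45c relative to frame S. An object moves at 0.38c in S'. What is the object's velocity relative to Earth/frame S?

u = (u' + v)/(1 + u'v/c²)
Numerator: 0.38 + 0.45 = 0.83
Denominator: 1 + 0.171 = 1.171
u = 0.83/1.171 = 0.7088c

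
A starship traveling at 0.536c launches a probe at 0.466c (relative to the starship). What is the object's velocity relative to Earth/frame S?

u = (u' + v)/(1 + u'v/c²)
Numerator: 0.466 + 0.536 = 1.002
Denominator: 1 + 0.249776 = 1.249776
u = 1.002/1.249776 = 0.8017c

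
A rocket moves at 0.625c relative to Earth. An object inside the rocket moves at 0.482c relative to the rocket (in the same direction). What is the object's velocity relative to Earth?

u = (u' + v)/(1 + u'v/c²)
Numerator: 0.482 + 0.625 = 1.107
Denominator: 1 + 0.30125 = 1.30125
u = 1.107/1.30125 = 0.8507c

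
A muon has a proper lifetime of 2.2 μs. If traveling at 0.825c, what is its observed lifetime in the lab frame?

Proper lifetime τ₀ = 2.2 μs
γ = 1/√(1 - 0.825²) = 1.7695
τ = γτ₀ = 1.7695 × 2.2 μs = 3.893 μs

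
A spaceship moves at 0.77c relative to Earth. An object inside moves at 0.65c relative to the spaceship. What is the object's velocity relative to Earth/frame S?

u = (u' + v)/(1 + u'v/c²)
Numerator: 0.65 + 0.77 = 1.42
Denominator: 1 + 0.5005 = 1.5005
u = 1.42/1.5005 = 0.9464c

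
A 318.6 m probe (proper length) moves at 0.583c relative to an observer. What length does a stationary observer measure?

Proper length L₀ = 318.6 m
γ = 1/√(1 - 0.583²) = 1.2308
L = L₀/γ = 318.6/1.2308 = 258.9 m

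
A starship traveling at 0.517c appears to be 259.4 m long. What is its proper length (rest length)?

Contracted length L = 259.4 m
γ = 1/√(1 - 0.517²) = 1.168
L₀ = γL = 1.168 × 259.4 = 303.0 m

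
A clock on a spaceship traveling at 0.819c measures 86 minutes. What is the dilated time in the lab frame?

Proper time Δt₀ = 86 minutes
γ = 1/√(1 - 0.819²) = 1.743
Δt = γΔt₀ = 1.743 × 86 = 149.9 minutes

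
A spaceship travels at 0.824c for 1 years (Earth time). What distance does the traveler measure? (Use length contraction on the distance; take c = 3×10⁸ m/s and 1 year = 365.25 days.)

Earth distance: d = v × t = 0.824c × 1 yr = 7.801×10¹⁵ m
γ = 1.765
d' = d/γ = 7.801×10¹⁵/1.765 = 4.420×10¹⁵ m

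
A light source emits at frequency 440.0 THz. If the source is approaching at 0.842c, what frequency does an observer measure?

β = v/c = 0.842
(1+β)/(1-β) = 1.842/0.158 = 11.658
Doppler factor = √(11.658) = 3.414
f_obs = 440.0 × 3.414 = 1502 THz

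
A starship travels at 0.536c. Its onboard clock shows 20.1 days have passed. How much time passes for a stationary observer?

Proper time Δt₀ = 20.1 days
γ = 1/√(1 - 0.536²) = 1.1845
Δt = γΔt₀ = 1.1845 × 20.1 = 23.81 days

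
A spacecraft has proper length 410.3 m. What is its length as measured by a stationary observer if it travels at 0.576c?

Proper length L₀ = 410.3 m
γ = 1/√(1 - 0.576²) = 1.2233
L = L₀/γ = 410.3/1.2233 = 335.4 m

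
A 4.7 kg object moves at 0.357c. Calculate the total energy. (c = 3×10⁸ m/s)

γ = 1/√(1 - 0.357²) = 1.0705
mc² = 4.7 × (3×10⁸)² = 4.230×10¹⁷ J
E = γmc² = 1.0705 × 4.230×10¹⁷ = 4.528×10¹⁷ J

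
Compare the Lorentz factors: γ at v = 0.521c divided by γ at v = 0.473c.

γ₁ = 1/√(1 - 0.521²) = 1.1716
γ₂ = 1/√(1 - 0.473²) = 1.1350
γ₁/γ₂ = 1.1716/1.1350 = 1.032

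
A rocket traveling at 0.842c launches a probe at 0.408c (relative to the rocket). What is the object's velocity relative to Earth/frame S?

u = (u' + v)/(1 + u'v/c²)
Numerator: 0.408 + 0.842 = 1.25
Denominator: 1 + 0.343536 = 1.343536
u = 1.25/1.343536 = 0.9304c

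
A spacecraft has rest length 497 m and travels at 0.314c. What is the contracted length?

Proper length L₀ = 497 m
γ = 1/√(1 - 0.314²) = 1.0533
L = L₀/γ = 497/1.0533 = 471.9 m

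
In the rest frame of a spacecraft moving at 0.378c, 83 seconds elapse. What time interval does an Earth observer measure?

Proper time Δt₀ = 83 seconds
γ = 1/√(1 - 0.378²) = 1.0801
Δt = γΔt₀ = 1.0801 × 83 = 89.65 seconds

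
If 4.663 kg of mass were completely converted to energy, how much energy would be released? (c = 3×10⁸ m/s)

Using E = mc²:
c² = (3×10⁸)² = 9×10¹⁶ m²/s²
E = 4.663 × 9×10¹⁶ = 4.197×10¹⁷ J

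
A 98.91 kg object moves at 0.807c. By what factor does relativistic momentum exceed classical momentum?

p_rel = γmv, p_class = mv
Ratio = γ = 1/√(1 - 0.807²) = 1.693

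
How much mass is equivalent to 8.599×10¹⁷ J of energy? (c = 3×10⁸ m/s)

From E = mc², we get m = E/c²
c² = (3×10⁸)² = 9×10¹⁶ m²/s²
m = 8.599×10¹⁷ / 9×10¹⁶ = 9.554 kg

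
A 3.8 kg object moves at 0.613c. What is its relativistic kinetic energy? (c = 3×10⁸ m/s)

γ = 1/√(1 - 0.613²) = 1.2657
γ - 1 = 0.2657
KE = (γ-1)mc² = 0.2657 × 3.8 × (3×10⁸)² = 9.087×10¹⁶ J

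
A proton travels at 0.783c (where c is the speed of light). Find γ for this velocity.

v/c = 0.783, so (v/c)² = 0.613089
1 - (v/c)² = 0.386911
γ = 1/√(0.386911) = 1.608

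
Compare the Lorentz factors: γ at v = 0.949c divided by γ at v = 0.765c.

γ₁ = 1/√(1 - 0.949²) = 3.1718
γ₂ = 1/√(1 - 0.765²) = 1.5527
γ₁/γ₂ = 3.1718/1.5527 = 2.043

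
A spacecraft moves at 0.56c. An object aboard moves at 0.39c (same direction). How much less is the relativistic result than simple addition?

Classical: u' + v = 0.39 + 0.56 = 0.95c
Relativistic: u = (0.39 + 0.56)/(1 + 0.2184) = 0.95/1.2184 = 0.7797c
Difference: 0.95 - 0.7797 = 0.1703c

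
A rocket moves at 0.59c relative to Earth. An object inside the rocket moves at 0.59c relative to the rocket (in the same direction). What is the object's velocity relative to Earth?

u = (u' + v)/(1 + u'v/c²)
Numerator: 0.59 + 0.59 = 1.18
Denominator: 1 + 0.3481 = 1.3481
u = 1.18/1.3481 = 0.8753c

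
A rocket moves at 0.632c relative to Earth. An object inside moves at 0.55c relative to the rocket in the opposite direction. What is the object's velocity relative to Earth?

Object's velocity in rocket frame is u' = -0.55c
u = (u' + v)/(1 + u'v/c²) = (v - 0.55)/(1 - 0.55·v/c²)
Numerator: 0.632 - 0.55 = 0.082
Denominator: 1 - 0.3476 = 0.6524
u = 0.082/0.6524 = 0.1257c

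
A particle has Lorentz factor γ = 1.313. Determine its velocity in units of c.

From γ = 1/√(1 - v²/c²):
1/γ² = 1/1.313² = 0.5801
v²/c² = 1 - 0.5801 = 0.4199
v/c = √(0.4199) = 0.6480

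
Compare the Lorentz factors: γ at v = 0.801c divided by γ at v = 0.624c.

γ₁ = 1/√(1 - 0.801²) = 1.670
γ₂ = 1/√(1 - 0.624²) = 1.280
γ₁/γ₂ = 1.670/1.280 = 1.305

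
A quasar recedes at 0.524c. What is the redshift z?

β = 0.524
(1+β)/(1-β) = 1.524/0.476 = 3.2017
√(3.2017) = 1.7893
z = 1.7893 - 1 = 0.7893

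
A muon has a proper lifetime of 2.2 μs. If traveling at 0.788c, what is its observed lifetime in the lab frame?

Proper lifetime τ₀ = 2.2 μs
γ = 1/√(1 - 0.788²) = 1.624
τ = γτ₀ = 1.624 × 2.2 μs = 3.573 μs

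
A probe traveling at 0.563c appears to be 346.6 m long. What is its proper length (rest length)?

Contracted length L = 346.6 m
γ = 1/√(1 - 0.563²) = 1.210
L₀ = γL = 1.210 × 346.6 = 419.4 m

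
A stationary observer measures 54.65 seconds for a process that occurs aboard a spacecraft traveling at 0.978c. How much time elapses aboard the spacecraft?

Dilated time Δt = 54.65 seconds
γ = 1/√(1 - 0.978²) = 4.794
Δt₀ = Δt/γ = 54.65/4.794 = 11.40 seconds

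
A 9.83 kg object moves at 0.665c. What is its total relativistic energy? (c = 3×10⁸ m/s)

γ = 1/√(1 - 0.665²) = 1.339
mc² = 9.83 × (3×10⁸)² = 8.847×10¹⁷ J
E = γmc² = 1.339 × 8.847×10¹⁷ = 1.185×10¹⁸ J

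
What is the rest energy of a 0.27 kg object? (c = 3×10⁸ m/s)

c² = (3×10⁸)² = 9.000×10¹⁶ m²/s²
E₀ = mc² = 0.27 × 9.000×10¹⁶ = 2.430×10¹⁶ J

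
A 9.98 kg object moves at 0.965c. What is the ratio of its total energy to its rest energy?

E = γmc², E₀ = mc²
E/E₀ = γ = 1/√(1 - 0.965²) = 3.813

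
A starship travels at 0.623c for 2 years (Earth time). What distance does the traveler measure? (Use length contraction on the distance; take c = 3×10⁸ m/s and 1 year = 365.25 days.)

Earth distance: d = v × t = 0.623c × 2 yr = 1.1796×10¹⁶ m
γ = 1.2784
d' = d/γ = 1.1796×10¹⁶/1.2784 = 9.227×10¹⁵ m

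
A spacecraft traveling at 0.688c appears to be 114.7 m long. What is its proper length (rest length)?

Contracted length L = 114.7 m
γ = 1/√(1 - 0.688²) = 1.378
L₀ = γL = 1.378 × 114.7 = 158.1 m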